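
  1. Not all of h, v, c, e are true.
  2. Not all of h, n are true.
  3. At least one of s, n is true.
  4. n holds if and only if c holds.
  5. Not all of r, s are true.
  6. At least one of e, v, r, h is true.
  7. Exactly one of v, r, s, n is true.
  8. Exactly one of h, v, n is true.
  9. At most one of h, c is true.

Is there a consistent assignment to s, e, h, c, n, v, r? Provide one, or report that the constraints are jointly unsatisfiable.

s = False, e = True, h = False, c = True, n = True, v = False, r = False

  (1) {h, v, c, e}: 2/4 true — not all ✓
  (2) {h, n}: 1/2 true — not all ✓
  (3) {s, n}: 1 true — at least one ✓
  (4) n=T, c=T — same ✓
  (5) {r, s}: 0/2 true — not all ✓
  (6) {e, v, r, h}: 1 true — at least one ✓
  (7) {v, r, s, n}: 1 true — exactly one ✓
  (8) {h, v, n}: 1 true — exactly one ✓
  (9) {h, c}: 1 true — at most one ✓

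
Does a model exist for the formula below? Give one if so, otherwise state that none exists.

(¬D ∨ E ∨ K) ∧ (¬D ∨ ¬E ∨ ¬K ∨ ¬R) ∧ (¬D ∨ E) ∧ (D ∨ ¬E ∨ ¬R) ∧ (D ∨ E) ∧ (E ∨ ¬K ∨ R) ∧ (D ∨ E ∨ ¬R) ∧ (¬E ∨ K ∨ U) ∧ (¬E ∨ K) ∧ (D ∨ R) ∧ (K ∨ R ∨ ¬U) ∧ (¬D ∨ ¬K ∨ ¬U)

U=F, D=T, E=T, R=F, K=T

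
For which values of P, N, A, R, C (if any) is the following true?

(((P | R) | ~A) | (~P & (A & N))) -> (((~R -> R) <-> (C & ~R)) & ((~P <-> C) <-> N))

P = True; N = True; A = False; R = False; C = False

  (((P | R) | ~A) | (~P & (A & N))) -> (((~R -> R) <-> (C & ~R)) & ((~P <-> C) <-> N)) = True
    ((P | R) | ~A) | (~P & (A & N)) = True
      (P | R) | ~A = True
        P | R = True
        ~A = True
      ~P & (A & N) = False
        ~P = False
        A & N = False
    ((~R -> R) <-> (C & ~R)) & ((~P <-> C) <-> N) = True
      (~R -> R) <-> (C & ~R) = True
        ~R -> R = False
          ~R = True
        C & ~R = False
          ~R = True
      (~P <-> C) <-> N = True
        ~P <-> C = True
          ~P = False
The formula evaluates to True.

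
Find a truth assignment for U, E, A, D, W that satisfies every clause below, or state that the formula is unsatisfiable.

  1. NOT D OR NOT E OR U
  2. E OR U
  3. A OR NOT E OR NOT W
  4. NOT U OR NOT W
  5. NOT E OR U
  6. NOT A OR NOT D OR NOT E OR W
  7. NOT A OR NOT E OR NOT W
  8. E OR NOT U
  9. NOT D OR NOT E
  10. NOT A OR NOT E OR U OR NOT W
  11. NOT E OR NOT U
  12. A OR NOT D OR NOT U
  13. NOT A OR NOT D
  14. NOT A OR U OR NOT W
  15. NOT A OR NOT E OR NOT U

Case E = True:
  (NOT E OR U) forces U = True.
  Clause (NOT E OR NOT U) is falsified — contradiction.
Case E = False:
  (E OR U) forces U = True.
  Clause (E OR NOT U) is falsified — contradiction.
Both cases fail, so the formula is unsatisfiable.

UNSATISFIABLE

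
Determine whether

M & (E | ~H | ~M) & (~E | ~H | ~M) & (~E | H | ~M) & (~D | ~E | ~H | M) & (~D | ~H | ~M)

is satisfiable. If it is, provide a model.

H = False; M = True; D = False; E = False

Unit clause (M) forces M = True.
Try H = True:
  (E | ~H | ~M) forces E = True.
  clause (~E | ~H | ~M) is falsified — backtrack.
So H = False.
  then (~E | H | ~M) forces E = False.
Set D = False.
Check each clause:
  (M): M holds.
  (E | ~H | ~M): ~H holds.
  (~E | ~H | ~M): ~E holds.
  (~E | H | ~M): ~E holds.
  (~D | ~E | ~H | M): ~D holds.
  (~D | ~H | ~M): ~D holds.
All clauses satisfied.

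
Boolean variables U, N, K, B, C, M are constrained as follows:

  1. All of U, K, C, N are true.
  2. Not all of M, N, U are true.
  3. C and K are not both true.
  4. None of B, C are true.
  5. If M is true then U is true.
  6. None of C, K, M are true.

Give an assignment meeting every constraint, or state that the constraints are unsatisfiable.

Case K = True:
  Constraint (6) is violated (K=T) — contradiction.
Case K = False:
  Constraint (1) is violated (K=F) — contradiction.
Both cases fail — unsatisfiable.

The formula is unsatisfiable.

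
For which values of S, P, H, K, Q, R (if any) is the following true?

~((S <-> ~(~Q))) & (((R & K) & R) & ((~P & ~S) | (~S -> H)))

S = False; P = False; H = True; K = True; Q = True; R = True

  ~((S <-> ~(~Q))) = True
    S <-> ~(~Q) = False
      ~(~Q) = True
        ~Q = False
  ((R & K) & R) & ((~P & ~S) | (~S -> H)) = True
    (R & K) & R = True
      R & K = True
    (~P & ~S) | (~S -> H) = True
      ~P & ~S = True
        ~P = True
        ~S = True
      ~S -> H = True
        ~S = True
Both conjuncts True, so the formula holds.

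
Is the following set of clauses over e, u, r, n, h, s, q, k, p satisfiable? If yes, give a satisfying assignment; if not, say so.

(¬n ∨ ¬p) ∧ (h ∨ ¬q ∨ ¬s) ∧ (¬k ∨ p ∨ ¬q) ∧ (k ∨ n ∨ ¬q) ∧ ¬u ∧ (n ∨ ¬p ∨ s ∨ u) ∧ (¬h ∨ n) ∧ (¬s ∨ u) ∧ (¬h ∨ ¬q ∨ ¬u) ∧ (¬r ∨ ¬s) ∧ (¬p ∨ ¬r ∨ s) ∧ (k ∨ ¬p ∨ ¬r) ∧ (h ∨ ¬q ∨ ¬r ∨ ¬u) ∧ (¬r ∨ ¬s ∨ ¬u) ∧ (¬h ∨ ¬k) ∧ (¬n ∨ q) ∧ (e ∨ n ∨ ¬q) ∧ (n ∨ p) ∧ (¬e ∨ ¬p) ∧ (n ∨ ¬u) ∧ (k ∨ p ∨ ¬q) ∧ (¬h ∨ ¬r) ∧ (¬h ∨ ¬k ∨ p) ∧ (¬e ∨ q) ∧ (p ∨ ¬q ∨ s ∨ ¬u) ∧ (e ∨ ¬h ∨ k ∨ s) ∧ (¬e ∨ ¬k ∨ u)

Case p = True:
  (¬n ∨ ¬p) forces n = False.
  (¬u) forces u = False.
  (n ∨ ¬p ∨ s ∨ u) forces s = True.
  Clause (¬s ∨ u) is falsified — contradiction.
Case p = False:
  (¬u) forces u = False.
  (¬s ∨ u) forces s = False.
  (n ∨ p) forces n = True.
  (¬n ∨ q) forces q = True.
  (¬k ∨ p ∨ ¬q) forces k = False.
  Clause (k ∨ p ∨ ¬q) is falsified — contradiction.
Both cases fail, so the formula is unsatisfiable.

Unsatisfiable — no assignment works.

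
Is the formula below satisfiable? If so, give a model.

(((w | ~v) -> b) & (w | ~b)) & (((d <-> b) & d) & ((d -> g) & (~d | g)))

b=T, g=T, d=T, w=T, v=F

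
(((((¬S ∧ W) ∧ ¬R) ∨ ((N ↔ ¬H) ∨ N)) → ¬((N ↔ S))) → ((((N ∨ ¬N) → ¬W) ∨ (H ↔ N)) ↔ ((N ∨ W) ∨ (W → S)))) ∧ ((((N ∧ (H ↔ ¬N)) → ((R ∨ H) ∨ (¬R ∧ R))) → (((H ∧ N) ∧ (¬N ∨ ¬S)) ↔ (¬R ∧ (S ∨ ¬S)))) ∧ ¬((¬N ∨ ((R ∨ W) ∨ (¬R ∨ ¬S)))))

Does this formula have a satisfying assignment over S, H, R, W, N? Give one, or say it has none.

UNSATISFIABLE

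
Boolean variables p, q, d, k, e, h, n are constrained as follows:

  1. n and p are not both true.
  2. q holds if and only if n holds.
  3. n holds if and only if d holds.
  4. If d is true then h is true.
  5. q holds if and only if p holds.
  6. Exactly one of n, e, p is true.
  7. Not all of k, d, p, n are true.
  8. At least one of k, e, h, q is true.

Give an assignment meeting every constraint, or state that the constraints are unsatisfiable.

p=F, q=F, d=F, k=F, e=T, h=T, n=F

  (1) n=F, p=F — not both ✓
  (2) q=F, n=F — same ✓
  (3) n=F, d=F — same ✓
  (4) d=F ⇒ h: vacuous ✓
  (5) q=F, p=F — same ✓
  (6) {n, e, p}: 1 true — exactly one ✓
  (7) {k, d, p, n}: 0/4 true — not all ✓
  (8) {k, e, h, q}: 2 true — at least one ✓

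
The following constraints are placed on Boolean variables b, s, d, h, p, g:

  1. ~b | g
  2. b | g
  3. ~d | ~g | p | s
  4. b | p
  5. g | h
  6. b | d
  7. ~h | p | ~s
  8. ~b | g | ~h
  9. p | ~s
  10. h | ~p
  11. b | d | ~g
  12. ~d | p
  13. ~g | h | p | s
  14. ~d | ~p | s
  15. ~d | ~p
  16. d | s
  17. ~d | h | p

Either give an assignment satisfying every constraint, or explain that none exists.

b=T, s=T, d=F, h=T, p=T, g=T

Try b = False:
  (b | g) forces g = True.
  (b | p) forces p = True.
  (b | d) forces d = True.
  clause (~d | ~p) is falsified — backtrack.
So b = True.
  then (~b | g) forces g = True.
Set s = True.
  then (p | ~s) forces p = True.
  then (h | ~p) forces h = True.
  then (~d | ~p) forces d = False.
All clauses satisfied.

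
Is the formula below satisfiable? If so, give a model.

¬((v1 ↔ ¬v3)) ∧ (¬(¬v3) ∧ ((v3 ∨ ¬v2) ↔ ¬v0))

v0: False, v1: True, v2: False, v3: True

  ¬((v1 ↔ ¬v3)) = True
    v1 ↔ ¬v3 = False
      ¬v3 = False
  ¬(¬v3) ∧ ((v3 ∨ ¬v2) ↔ ¬v0) = True
    ¬(¬v3) = True
      ¬v3 = False
    (v3 ∨ ¬v2) ↔ ¬v0 = True
      v3 ∨ ¬v2 = True
        ¬v2 = True
      ¬v0 = True
Both conjuncts True, so the formula holds.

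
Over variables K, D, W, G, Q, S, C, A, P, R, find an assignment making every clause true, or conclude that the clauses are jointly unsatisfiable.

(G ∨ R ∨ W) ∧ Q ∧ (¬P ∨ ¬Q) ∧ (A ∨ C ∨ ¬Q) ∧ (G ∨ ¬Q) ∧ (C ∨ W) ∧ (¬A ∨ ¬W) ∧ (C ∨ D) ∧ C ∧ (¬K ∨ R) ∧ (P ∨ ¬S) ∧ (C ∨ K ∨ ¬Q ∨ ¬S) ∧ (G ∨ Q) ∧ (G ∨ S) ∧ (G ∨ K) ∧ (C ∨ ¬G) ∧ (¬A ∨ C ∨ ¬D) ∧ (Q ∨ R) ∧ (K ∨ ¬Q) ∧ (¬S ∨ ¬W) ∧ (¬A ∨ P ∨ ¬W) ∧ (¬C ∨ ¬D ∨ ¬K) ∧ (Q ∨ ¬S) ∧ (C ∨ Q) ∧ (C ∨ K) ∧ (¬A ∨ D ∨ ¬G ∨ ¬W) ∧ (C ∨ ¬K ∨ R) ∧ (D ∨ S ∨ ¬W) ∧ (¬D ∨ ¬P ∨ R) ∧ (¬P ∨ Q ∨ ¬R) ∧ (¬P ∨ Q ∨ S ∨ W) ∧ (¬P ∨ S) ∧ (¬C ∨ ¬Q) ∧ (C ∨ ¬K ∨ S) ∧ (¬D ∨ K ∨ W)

Case C = True:
  (Q) forces Q = True.
  Clause (¬C ∨ ¬Q) is falsified — contradiction.
Case C = False:
  Clause (C) is falsified — contradiction.
Both cases fail, so the formula is unsatisfiable.

No satisfying assignment exists.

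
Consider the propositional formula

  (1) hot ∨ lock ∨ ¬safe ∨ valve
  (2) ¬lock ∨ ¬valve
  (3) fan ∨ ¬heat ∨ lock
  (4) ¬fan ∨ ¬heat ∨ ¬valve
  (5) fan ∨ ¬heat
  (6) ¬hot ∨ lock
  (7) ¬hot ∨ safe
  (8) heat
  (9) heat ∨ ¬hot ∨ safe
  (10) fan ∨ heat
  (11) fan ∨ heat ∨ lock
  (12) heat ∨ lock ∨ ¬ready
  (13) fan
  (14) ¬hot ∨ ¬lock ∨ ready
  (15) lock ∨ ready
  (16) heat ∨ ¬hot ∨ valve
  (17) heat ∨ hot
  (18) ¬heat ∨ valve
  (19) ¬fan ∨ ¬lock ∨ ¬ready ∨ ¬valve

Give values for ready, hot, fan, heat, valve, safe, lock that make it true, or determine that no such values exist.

No satisfying assignment exists.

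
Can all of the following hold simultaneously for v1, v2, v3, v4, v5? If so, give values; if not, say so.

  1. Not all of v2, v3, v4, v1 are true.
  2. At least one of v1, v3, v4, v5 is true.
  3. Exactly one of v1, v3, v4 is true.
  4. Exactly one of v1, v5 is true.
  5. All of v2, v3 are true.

v1: False; v2: True; v3: True; v4: False; v5: True

  (1) {v2, v3, v4, v1}: 2/4 true — not all ✓
  (2) {v1, v3, v4, v5}: 2 true — at least one ✓
  (3) {v1, v3, v4}: 1 true — exactly one ✓
  (4) {v1, v5}: 1 true — exactly one ✓
  (5) {v2, v3}: all 2 true ✓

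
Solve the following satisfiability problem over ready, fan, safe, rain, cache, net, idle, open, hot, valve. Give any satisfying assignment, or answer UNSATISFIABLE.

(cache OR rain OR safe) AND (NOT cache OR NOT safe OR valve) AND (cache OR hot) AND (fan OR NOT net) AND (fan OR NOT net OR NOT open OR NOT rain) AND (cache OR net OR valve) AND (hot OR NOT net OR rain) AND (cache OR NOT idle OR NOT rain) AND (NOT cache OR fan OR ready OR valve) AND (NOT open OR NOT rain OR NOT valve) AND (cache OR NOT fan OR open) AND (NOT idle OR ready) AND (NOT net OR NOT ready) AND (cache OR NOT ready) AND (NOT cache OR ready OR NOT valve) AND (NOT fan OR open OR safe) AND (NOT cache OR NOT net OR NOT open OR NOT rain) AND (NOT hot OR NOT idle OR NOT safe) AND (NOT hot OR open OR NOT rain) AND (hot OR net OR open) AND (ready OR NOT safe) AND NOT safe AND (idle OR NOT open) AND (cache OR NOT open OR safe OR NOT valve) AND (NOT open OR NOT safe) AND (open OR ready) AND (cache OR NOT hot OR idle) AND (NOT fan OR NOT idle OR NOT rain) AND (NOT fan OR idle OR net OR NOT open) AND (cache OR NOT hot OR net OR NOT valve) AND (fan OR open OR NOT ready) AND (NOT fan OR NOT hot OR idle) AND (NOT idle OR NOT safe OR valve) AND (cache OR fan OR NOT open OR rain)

ready: True, fan: False, safe: False, rain: False, cache: True, net: False, idle: True, open: True, hot: True, valve: False

Unit clause (NOT safe) forces safe = False.
Try ready = False:
  (NOT idle OR ready) forces idle = False.
  (idle OR NOT open) forces open = False.
  clause (open OR ready) is falsified — backtrack.
So ready = True.
  then (NOT net OR NOT ready) forces net = False.
  then (cache OR NOT ready) forces cache = True.
Set fan = False.
  then (fan OR open OR NOT ready) forces open = True.
  then (idle OR NOT open) forces idle = True.
Set rain = False.
Set hot = True.
Set valve = False.
All clauses satisfied.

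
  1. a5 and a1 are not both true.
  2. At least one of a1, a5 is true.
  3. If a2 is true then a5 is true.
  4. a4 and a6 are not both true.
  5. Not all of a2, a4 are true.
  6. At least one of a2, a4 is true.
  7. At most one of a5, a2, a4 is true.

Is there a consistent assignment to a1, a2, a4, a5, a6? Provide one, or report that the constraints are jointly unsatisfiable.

a1 = True; a2 = False; a4 = True; a5 = False; a6 = False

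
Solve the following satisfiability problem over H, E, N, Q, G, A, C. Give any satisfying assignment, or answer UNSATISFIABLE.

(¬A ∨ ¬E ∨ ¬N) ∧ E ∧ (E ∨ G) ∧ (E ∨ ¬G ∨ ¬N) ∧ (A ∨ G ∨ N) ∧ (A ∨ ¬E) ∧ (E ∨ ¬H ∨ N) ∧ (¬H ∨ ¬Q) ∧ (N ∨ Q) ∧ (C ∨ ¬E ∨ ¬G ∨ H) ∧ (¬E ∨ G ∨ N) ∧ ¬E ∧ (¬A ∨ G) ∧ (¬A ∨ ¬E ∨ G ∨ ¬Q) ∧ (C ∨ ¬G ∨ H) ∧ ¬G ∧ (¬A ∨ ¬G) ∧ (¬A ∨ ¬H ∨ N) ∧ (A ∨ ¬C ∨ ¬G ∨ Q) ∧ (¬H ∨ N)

Unsatisfiable — no assignment works.

Case E = True:
  Clause (¬E) is falsified — contradiction.
Case E = False:
  Clause (E) is falsified — contradiction.
Both cases fail, so the formula is unsatisfiable.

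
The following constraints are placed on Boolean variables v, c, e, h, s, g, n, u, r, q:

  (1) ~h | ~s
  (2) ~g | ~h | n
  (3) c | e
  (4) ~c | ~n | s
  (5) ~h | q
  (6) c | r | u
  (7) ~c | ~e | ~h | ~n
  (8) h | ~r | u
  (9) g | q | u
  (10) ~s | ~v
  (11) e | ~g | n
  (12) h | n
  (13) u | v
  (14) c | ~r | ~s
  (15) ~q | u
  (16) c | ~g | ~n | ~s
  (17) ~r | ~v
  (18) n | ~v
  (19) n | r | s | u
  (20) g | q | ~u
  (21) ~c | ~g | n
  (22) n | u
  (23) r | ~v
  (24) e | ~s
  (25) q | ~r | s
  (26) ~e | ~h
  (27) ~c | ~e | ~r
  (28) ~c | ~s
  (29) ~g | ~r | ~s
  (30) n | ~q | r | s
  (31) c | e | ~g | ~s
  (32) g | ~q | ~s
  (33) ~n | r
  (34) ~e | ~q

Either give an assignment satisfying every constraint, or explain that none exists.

v = False, c = True, e = False, h = True, s = False, g = False, n = False, u = True, r = True, q = True

Try v = True:
  (~s | ~v) forces s = False.
  (~r | ~v) forces r = False.
  clause (r | ~v) is falsified — backtrack.
So v = False.
  then (u | v) forces u = True.
Set c = True.
  then (~c | ~s) forces s = False.
  then (~c | ~n | s) forces n = False.
  then (h | n) forces h = True.
  then (~c | ~g | n) forces g = False.
  then (~e | ~h) forces e = False.
  then (~h | q) forces q = True.
  then (n | ~q | r | s) forces r = True.
All clauses satisfied.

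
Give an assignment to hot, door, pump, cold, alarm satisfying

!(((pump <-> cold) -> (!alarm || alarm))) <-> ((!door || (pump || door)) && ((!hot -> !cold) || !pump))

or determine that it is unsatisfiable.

hot=F; door=T; pump=T; cold=T; alarm=F

  !(((pump <-> cold) -> (!alarm || alarm))) <-> ((!door || (pump || door)) && ((!hot -> !cold) || !pump)) = True
    !(((pump <-> cold) -> (!alarm || alarm))) = False
      (pump <-> cold) -> (!alarm || alarm) = True
        pump <-> cold = True
        !alarm || alarm = True
          !alarm = True
    (!door || (pump || door)) && ((!hot -> !cold) || !pump) = False
      !door || (pump || door) = True
        !door = False
        pump || door = True
      (!hot -> !cold) || !pump = False
        !hot -> !cold = False
          !hot = True
          !cold = False
        !pump = False
The formula evaluates to True.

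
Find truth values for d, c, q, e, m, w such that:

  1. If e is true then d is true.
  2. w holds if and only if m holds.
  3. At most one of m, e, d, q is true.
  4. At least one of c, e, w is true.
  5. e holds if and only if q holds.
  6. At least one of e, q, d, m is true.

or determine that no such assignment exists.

d=F; c=T; q=F; e=F; m=T; w=T

  (1) e=F ⇒ d: vacuous ✓
  (2) w=T, m=T — same ✓
  (3) {m, e, d, q}: 1 true — at most one ✓
  (4) {c, e, w}: 2 true — at least one ✓
  (5) e=F, q=F — same ✓
  (6) {e, q, d, m}: 1 true — at least one ✓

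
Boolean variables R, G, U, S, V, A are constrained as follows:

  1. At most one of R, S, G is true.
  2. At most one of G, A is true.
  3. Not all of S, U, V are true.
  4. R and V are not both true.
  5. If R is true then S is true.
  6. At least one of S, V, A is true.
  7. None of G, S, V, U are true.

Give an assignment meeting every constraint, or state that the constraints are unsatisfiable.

R=F; G=F; U=F; S=F; V=F; A=T

  (1) {R, S, G}: 0 true — at most one ✓
  (2) {G, A}: 1 true — at most one ✓
  (3) {S, U, V}: 0/3 true — not all ✓
  (4) R=F, V=F — not both ✓
  (5) R=F ⇒ S: vacuous ✓
  (6) {S, V, A}: 1 true — at least one ✓
  (7) {G, S, V, U}: 0 true — none ✓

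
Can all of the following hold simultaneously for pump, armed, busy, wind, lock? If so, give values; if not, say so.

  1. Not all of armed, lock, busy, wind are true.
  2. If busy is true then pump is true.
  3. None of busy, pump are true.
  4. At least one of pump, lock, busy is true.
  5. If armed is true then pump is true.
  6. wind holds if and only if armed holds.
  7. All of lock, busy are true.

Unsatisfiable — no assignment works.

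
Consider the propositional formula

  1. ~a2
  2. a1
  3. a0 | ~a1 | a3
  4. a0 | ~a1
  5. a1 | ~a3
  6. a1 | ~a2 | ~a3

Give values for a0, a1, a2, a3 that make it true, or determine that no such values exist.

a0=T, a1=T, a2=F, a3=F

Unit clause (~a2) forces a2 = False.
Unit clause (a1) forces a1 = True.
In (a0 | ~a1) only a0 is left, so a0 = True.
Set a3 = False.
All clauses satisfied.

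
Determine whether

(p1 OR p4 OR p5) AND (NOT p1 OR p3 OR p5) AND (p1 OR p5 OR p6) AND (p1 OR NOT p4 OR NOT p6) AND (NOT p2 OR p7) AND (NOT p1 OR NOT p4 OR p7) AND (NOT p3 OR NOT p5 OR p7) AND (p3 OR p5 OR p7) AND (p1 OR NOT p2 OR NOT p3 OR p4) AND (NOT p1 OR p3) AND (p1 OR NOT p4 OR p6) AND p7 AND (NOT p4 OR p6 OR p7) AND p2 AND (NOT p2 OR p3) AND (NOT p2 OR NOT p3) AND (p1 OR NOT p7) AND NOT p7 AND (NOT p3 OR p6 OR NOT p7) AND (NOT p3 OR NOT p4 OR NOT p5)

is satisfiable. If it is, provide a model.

Unsatisfiable

Case p7 = True:
  Clause (NOT p7) is falsified — contradiction.
Case p7 = False:
  Clause (p7) is falsified — contradiction.
Both cases fail, so the formula is unsatisfiable.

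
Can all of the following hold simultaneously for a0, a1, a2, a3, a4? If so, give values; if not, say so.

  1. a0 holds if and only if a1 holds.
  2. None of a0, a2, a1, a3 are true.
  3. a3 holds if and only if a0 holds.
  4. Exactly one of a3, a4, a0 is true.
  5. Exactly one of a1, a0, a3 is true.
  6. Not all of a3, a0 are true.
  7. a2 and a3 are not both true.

Unsatisfiable

Case a3 = True:
  Constraint (2) is violated (a3=T) — contradiction.
Case a3 = False:
  (2) forces a0 = False.
  (1) with a0=F forces a1 = False.
  Constraint (5) is violated (a1=F, a0=F, a3=F) — contradiction.
Both cases fail — unsatisfiable.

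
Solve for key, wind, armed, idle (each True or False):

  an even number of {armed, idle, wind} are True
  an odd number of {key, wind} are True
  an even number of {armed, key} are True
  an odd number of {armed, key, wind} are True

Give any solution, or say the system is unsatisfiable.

key = False, wind = True, armed = False, idle = True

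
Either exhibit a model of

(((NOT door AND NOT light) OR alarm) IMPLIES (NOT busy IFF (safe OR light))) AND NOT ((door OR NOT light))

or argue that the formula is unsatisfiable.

alarm = False, busy = True, door = False, safe = True, light = True

  ((NOT door AND NOT light) OR alarm) IMPLIES (NOT busy IFF (safe OR light)) = True
    (NOT door AND NOT light) OR alarm = False
      NOT door AND NOT light = False
        NOT door = True
        NOT light = False
    NOT busy IFF (safe OR light) = False
      NOT busy = False
      safe OR light = True
  NOT ((door OR NOT light)) = True
    door OR NOT light = False
      NOT light = False
Both conjuncts True, so the formula holds.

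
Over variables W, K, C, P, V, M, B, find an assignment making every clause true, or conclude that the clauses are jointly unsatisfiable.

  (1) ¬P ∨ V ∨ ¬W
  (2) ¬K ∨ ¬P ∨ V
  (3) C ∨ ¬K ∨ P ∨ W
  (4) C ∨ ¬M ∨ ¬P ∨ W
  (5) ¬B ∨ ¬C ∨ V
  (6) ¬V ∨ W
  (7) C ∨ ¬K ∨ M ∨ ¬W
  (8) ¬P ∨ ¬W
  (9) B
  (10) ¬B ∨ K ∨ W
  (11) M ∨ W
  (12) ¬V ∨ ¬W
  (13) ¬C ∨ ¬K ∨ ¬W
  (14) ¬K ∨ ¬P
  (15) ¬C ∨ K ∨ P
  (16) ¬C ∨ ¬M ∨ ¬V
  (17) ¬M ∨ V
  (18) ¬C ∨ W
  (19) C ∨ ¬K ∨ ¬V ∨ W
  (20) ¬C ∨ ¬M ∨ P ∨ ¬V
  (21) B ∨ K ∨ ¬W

Unit clause (B) forces B = True.
Try W = False:
  (¬V ∨ W) forces V = False.
  (¬B ∨ ¬C ∨ V) forces C = False.
  (¬B ∨ K ∨ W) forces K = True.
  (¬K ∨ ¬P ∨ V) forces P = False.
  clause (C ∨ ¬K ∨ P ∨ W) is falsified — backtrack.
So W = True.
  then (¬P ∨ ¬W) forces P = False.
  then (¬V ∨ ¬W) forces V = False.
  then (¬M ∨ V) forces M = False.
  then (¬B ∨ ¬C ∨ V) forces C = False.
  then (C ∨ ¬K ∨ M ∨ ¬W) forces K = False.
All clauses satisfied.

W=T, K=F, C=F, P=F, V=F, M=F, B=T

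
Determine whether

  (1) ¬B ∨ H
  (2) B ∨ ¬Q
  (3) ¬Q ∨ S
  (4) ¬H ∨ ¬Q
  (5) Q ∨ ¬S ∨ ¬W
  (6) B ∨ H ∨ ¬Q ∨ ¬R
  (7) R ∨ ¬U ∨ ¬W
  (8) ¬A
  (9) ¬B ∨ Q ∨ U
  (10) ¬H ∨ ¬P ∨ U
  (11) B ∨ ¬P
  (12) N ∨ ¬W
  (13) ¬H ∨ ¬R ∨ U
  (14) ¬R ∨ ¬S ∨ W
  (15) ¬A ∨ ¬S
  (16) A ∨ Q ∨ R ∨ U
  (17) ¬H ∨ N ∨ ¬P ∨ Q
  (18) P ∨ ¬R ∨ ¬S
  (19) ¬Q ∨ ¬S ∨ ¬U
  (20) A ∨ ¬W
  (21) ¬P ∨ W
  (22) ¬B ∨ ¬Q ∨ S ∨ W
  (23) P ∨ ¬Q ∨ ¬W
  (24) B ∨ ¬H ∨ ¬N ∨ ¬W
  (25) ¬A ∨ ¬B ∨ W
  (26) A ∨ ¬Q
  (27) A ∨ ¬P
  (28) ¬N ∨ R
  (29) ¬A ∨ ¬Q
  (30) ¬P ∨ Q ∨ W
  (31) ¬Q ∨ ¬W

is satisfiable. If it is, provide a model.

Unit clause (¬A) forces A = False.
In (A ∨ ¬W) only ¬W is left, so W = False.
In (¬P ∨ W) only ¬P is left, so P = False.
In (A ∨ ¬Q) only ¬Q is left, so Q = False.
Set R = True.
  then (¬R ∨ ¬S ∨ W) forces S = False.
Set N = True.
Set U = True.
Set B = True.
  then (¬B ∨ H) forces H = True.
All clauses satisfied.

R = True, S = False, N = True, Q = False, U = True, B = True, P = False, H = True, A = False, W = False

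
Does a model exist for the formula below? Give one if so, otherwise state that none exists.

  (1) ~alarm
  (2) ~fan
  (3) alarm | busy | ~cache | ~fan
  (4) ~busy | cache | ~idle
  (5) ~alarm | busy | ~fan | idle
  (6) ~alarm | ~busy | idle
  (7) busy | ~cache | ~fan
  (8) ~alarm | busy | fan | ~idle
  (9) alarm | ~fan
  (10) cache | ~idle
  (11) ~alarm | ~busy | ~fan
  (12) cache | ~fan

idle: False; alarm: False; fan: False; cache: False; busy: False

Unit clause (~alarm) forces alarm = False.
Unit clause (~fan) forces fan = False.
Set idle = False.
Set cache = False.
Set busy = False.
All clauses satisfied.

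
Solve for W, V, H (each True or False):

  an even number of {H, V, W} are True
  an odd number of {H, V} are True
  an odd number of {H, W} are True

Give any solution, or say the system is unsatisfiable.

W = True, V = True, H = False

{H, V, W}: 2 true → even ✓
{H, V}: 1 true → odd ✓
{H, W}: 1 true → odd ✓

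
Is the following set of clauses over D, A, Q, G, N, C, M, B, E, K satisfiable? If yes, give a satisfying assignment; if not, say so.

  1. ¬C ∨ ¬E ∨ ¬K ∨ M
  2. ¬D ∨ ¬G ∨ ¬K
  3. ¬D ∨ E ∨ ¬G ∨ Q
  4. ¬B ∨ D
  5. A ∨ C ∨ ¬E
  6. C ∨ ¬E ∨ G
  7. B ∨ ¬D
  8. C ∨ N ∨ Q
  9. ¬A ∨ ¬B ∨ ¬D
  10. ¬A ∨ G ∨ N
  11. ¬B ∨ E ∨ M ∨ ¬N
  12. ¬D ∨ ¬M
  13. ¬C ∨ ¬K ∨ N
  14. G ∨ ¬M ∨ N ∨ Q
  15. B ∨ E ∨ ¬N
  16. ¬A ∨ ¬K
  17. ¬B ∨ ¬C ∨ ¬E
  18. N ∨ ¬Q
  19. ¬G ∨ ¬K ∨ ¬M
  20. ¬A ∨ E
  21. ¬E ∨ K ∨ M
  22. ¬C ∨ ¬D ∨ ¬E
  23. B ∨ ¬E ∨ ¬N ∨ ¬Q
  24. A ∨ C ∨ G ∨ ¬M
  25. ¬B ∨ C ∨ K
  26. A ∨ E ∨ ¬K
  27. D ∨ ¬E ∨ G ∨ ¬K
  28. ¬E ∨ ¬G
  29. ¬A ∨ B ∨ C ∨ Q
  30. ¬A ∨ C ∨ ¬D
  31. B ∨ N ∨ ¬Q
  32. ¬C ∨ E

Set D = False.
  then (¬B ∨ D) forces B = False.
Set A = False.
Set Q = False.
Try G = True:
  (¬E ∨ ¬G) forces E = False.
  (B ∨ E ∨ ¬N) forces N = False.
  (C ∨ N ∨ Q) forces C = True.
  clause (¬C ∨ E) is falsified — backtrack.
So G = False.
Try N = False:
  (C ∨ N ∨ Q) forces C = True.
  (¬C ∨ ¬K ∨ N) forces K = False.
  (G ∨ ¬M ∨ N ∨ Q) forces M = False.
  (¬E ∨ K ∨ M) forces E = False.
  clause (¬C ∨ E) is falsified — backtrack.
So N = True.
  then (B ∨ E ∨ ¬N) forces E = True.
  then (D ∨ ¬E ∨ G ∨ ¬K) forces K = False.
  then (A ∨ C ∨ ¬E) forces C = True.
  then (¬E ∨ K ∨ M) forces M = True.
All clauses satisfied.

D: False; A: False; Q: False; G: False; N: True; C: True; M: True; B: False; E: True; K: False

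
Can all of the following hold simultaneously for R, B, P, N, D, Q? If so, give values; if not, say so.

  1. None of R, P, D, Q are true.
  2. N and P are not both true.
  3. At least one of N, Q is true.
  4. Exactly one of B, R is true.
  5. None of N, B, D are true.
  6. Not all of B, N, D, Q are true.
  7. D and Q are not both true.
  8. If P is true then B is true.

Case B = True:
  Constraint (5) is violated (B=T) — contradiction.
Case B = False:
  (1) forces R = False.
  Constraint (4) is violated (B=F, R=F) — contradiction.
Both cases fail — unsatisfiable.

UNSATISFIABLE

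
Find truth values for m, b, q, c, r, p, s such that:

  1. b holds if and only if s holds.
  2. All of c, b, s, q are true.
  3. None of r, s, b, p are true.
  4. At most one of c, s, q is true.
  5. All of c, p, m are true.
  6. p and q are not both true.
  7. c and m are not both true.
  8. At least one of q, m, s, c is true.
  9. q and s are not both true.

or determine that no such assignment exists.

UNSATISFIABLE

Case b = True:
  Constraint (3) is violated (b=T) — contradiction.
Case b = False:
  Constraint (2) is violated (b=F) — contradiction.
Both cases fail — unsatisfiable.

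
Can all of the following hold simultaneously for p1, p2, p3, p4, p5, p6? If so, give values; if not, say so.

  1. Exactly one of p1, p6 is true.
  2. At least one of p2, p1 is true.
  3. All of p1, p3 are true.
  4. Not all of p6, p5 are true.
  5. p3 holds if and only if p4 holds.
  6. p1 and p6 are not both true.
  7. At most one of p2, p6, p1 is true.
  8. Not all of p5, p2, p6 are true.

p1: True, p2: False, p3: True, p4: True, p5: True, p6: False

  (1) {p1, p6}: 1 true — exactly one ✓
  (2) {p2, p1}: 1 true — at least one ✓
  (3) {p1, p3}: all 2 true ✓
  (4) {p6, p5}: 1/2 true — not all ✓
  (5) p3=T, p4=T — same ✓
  (6) p1=T, p6=F — not both ✓
  (7) {p2, p6, p1}: 1 true — at most one ✓
  (8) {p5, p2, p6}: 1/3 true — not all ✓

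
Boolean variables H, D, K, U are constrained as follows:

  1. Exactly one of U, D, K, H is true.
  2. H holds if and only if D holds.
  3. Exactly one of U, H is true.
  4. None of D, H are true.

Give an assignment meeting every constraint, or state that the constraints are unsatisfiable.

H = False, D = False, K = False, U = True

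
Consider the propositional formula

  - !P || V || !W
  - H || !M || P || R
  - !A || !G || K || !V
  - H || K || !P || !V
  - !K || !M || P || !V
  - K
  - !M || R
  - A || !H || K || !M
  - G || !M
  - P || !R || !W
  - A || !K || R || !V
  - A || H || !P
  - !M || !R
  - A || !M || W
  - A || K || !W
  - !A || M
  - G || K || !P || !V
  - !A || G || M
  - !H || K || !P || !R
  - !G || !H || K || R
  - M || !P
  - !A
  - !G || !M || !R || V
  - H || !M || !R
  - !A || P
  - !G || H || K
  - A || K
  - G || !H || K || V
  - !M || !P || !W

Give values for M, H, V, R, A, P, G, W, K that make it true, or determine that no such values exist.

Unit clause (K) forces K = True.
Unit clause (!A) forces A = False.
Try M = True:
  (!M || R) forces R = True.
  clause (!M || !R) is falsified — backtrack.
So M = False.
  then (M || !P) forces P = False.
Set H = True.
Set V = True.
  then (A || !K || R || !V) forces R = True.
  then (P || !R || !W) forces W = False.
Set G = True.
All clauses satisfied.

M = False, H = True, V = True, R = True, A = False, P = False, G = True, W = False, K = True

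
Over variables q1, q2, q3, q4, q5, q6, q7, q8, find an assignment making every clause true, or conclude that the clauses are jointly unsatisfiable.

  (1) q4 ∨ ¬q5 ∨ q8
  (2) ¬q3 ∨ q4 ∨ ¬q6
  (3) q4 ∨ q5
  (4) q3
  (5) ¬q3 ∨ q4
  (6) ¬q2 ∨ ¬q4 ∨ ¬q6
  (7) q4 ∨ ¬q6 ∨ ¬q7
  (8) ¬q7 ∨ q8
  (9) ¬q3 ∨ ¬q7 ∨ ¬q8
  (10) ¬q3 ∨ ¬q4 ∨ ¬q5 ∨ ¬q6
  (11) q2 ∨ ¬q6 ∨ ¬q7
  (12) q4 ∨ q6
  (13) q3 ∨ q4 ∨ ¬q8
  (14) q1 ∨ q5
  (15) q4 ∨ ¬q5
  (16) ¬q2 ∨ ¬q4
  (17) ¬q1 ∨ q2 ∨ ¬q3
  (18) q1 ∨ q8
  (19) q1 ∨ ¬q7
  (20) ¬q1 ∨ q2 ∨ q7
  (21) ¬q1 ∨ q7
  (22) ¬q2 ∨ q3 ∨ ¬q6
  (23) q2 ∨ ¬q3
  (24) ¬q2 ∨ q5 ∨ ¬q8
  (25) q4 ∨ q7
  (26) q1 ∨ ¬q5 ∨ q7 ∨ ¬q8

Case q3 = True:
  (¬q3 ∨ q4) forces q4 = True.
  (¬q2 ∨ ¬q4) forces q2 = False.
  Clause (q2 ∨ ¬q3) is falsified — contradiction.
Case q3 = False:
  Clause (q3) is falsified — contradiction.
Both cases fail, so the formula is unsatisfiable.

Unsatisfiable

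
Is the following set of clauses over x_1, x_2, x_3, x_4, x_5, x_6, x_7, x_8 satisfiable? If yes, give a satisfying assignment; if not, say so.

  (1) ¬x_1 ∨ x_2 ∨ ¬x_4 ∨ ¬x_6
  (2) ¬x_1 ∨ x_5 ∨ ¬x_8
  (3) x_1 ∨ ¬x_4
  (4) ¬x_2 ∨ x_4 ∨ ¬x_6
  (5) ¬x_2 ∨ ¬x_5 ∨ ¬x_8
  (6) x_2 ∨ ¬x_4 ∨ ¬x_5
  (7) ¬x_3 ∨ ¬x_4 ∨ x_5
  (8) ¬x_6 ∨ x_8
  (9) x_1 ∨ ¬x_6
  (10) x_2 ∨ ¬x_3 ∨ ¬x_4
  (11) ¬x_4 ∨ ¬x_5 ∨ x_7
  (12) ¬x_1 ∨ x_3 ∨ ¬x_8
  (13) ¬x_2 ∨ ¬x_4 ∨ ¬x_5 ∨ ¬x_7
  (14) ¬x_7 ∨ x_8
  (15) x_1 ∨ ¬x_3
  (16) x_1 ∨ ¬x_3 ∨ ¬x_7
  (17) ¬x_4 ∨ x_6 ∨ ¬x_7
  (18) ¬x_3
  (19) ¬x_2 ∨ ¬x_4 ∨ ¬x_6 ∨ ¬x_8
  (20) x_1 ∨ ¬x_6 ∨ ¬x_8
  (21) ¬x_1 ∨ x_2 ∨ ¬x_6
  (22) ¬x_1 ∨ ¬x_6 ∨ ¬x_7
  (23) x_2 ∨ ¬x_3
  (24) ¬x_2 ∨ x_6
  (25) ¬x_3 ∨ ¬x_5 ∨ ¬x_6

x_1 = False, x_2 = False, x_3 = False, x_4 = False, x_5 = True, x_6 = False, x_7 = False, x_8 = False

Unit clause (¬x_3) forces x_3 = False.
Set x_1 = False.
  then (x_1 ∨ ¬x_4) forces x_4 = False.
  then (x_1 ∨ ¬x_6) forces x_6 = False.
  then (¬x_2 ∨ x_6) forces x_2 = False.
Set x_5 = True.
Set x_7 = False.
Set x_8 = False.
All clauses satisfied.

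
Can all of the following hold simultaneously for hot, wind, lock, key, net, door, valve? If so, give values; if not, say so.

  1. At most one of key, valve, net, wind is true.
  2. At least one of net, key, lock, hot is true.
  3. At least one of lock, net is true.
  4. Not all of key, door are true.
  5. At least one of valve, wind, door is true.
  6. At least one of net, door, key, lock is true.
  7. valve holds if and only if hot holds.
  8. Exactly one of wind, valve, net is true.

hot=T; wind=F; lock=T; key=F; net=F; door=T; valve=T

  (1) {key, valve, net, wind}: 1 true — at most one ✓
  (2) {net, key, lock, hot}: 2 true — at least one ✓
  (3) {lock, net}: 1 true — at least one ✓
  (4) {key, door}: 1/2 true — not all ✓
  (5) {valve, wind, door}: 2 true — at least one ✓
  (6) {net, door, key, lock}: 2 true — at least one ✓
  (7) valve=T, hot=T — same ✓
  (8) {wind, valve, net}: 1 true — exactly one ✓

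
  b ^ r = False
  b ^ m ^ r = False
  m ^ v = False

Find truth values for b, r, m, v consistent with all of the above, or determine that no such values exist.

b=F, r=F, m=F, v=F

b ^ r = F ^ F = False ✓
b ^ m ^ r = F ^ F ^ F = False ✓
m ^ v = F ^ F = False ✓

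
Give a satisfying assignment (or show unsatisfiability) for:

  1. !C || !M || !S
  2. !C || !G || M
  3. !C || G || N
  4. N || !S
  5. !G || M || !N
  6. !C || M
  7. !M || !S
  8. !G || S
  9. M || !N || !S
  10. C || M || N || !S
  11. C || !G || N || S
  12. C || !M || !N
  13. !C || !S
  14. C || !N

M=T, G=F, S=F, N=T, C=T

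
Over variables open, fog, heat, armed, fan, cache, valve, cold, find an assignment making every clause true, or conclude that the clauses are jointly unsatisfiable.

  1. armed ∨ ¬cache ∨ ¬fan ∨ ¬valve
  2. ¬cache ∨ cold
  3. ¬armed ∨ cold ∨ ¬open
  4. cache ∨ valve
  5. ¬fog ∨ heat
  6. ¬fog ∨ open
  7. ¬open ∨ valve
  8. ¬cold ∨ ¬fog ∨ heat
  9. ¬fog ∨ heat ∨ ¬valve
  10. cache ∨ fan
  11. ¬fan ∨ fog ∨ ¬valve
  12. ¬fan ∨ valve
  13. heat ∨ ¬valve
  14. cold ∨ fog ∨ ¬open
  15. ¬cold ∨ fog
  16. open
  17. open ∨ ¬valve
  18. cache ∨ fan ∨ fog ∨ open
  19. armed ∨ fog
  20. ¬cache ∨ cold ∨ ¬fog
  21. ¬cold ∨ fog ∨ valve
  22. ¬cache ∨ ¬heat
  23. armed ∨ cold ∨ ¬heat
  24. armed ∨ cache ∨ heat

open: True; fog: True; heat: True; armed: True; fan: True; cache: False; valve: True; cold: True

Unit clause (open) forces open = True.
In (¬open ∨ valve) only valve is left, so valve = True.
In (heat ∨ ¬valve) only heat is left, so heat = True.
In (¬cache ∨ ¬heat) only ¬cache is left, so cache = False.
In (cache ∨ fan) only fan is left, so fan = True.
In (¬fan ∨ fog ∨ ¬valve) only fog is left, so fog = True.
Set armed = True.
  then (¬armed ∨ cold ∨ ¬open) forces cold = True.
All clauses satisfied.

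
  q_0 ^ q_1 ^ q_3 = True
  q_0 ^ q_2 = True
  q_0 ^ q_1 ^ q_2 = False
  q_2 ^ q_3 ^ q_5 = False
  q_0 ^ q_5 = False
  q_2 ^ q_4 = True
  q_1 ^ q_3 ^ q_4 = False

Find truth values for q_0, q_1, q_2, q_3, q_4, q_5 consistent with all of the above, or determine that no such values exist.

Adding constraints 1, 2, 6, 7 mod 2: every variable appears an even number of times on the left, so the left side is 0.
But the right sides sum to 1 (mod 2). 0 ≠ 1 — the system is inconsistent.

The formula is unsatisfiable.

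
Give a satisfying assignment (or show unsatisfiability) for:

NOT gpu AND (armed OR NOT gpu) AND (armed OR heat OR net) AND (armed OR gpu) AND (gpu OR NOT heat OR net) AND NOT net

heat=F, armed=T, gpu=F, net=F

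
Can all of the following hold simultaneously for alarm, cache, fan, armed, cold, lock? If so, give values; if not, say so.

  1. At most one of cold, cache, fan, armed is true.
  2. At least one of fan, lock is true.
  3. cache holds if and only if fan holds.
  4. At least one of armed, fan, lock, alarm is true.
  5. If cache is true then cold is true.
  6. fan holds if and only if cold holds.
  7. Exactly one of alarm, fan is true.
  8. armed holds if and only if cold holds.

alarm = True; cache = False; fan = False; armed = False; cold = False; lock = True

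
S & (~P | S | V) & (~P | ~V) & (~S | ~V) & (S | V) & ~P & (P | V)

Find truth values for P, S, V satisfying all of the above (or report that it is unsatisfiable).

Case P = True:
  Clause (~P) is falsified — contradiction.
Case P = False:
  (S) forces S = True.
  (~S | ~V) forces V = False.
  Clause (P | V) is falsified — contradiction.
Both cases fail, so the formula is unsatisfiable.

The formula is unsatisfiable.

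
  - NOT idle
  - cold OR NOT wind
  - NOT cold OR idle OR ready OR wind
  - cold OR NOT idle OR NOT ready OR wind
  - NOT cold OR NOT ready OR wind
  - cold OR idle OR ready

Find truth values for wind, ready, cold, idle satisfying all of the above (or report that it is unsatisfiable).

wind=F, ready=T, cold=F, idle=F

Unit clause (NOT idle) forces idle = False.
Set wind = False.
Try ready = False:
  (NOT cold OR idle OR ready OR wind) forces cold = False.
  clause (cold OR idle OR ready) is falsified — backtrack.
So ready = True.
  then (NOT cold OR NOT ready OR wind) forces cold = False.
Check each clause:
  (NOT idle): NOT idle holds.
  (cold OR NOT wind): NOT wind holds.
  (NOT cold OR idle OR ready OR wind): NOT cold holds.
  (cold OR NOT idle OR NOT ready OR wind): NOT idle holds.
  (NOT cold OR NOT ready OR wind): NOT cold holds.
  (cold OR idle OR ready): ready holds.
All clauses satisfied.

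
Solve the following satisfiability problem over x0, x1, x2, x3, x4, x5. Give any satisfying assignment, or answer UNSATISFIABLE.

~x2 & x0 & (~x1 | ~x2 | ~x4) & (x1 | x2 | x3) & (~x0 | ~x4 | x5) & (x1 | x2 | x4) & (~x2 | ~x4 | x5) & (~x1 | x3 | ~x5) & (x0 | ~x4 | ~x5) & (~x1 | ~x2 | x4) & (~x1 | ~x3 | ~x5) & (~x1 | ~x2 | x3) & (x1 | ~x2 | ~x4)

x0 = True, x1 = False, x2 = False, x3 = True, x4 = True, x5 = True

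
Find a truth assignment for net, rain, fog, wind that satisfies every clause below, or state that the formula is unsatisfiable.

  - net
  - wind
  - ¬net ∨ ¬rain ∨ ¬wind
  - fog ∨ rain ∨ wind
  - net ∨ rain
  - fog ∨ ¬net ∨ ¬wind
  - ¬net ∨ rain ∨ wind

net=T, rain=F, fog=T, wind=T

Unit clause (net) forces net = True.
Unit clause (wind) forces wind = True.
In (¬net ∨ ¬rain ∨ ¬wind) only ¬rain is left, so rain = False.
In (fog ∨ ¬net ∨ ¬wind) only fog is left, so fog = True.
Check each clause:
  (net): net holds.
  (wind): wind holds.
  (¬net ∨ ¬rain ∨ ¬wind): ¬rain holds.
  (fog ∨ rain ∨ wind): fog holds.
  (net ∨ rain): net holds.
  (fog ∨ ¬net ∨ ¬wind): fog holds.
  (¬net ∨ rain ∨ wind): wind holds.
All clauses satisfied.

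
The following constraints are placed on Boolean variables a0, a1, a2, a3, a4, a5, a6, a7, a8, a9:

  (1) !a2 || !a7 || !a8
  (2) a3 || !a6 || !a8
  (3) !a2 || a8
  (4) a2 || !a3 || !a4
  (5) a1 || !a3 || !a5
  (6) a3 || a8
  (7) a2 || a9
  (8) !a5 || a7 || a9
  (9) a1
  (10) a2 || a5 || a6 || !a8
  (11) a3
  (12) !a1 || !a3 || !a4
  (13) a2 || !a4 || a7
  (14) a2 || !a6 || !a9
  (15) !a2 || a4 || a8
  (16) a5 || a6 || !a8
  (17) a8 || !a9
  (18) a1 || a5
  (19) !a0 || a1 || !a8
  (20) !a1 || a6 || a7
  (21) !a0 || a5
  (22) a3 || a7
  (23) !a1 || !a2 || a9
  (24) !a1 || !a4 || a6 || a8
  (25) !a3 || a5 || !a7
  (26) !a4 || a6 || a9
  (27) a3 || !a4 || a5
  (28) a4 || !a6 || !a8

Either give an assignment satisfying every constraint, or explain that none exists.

Unit clause (a1) forces a1 = True.
Unit clause (a3) forces a3 = True.
In (!a1 || !a3 || !a4) only !a4 is left, so a4 = False.
Set a0 = True.
  then (!a0 || a5) forces a5 = True.
Try a2 = True:
  (!a2 || a8) forces a8 = True.
  (!a2 || !a7 || !a8) forces a7 = False.
  (!a5 || a7 || a9) forces a9 = True.
  (!a1 || a6 || a7) forces a6 = True.
  clause (a4 || !a6 || !a8) is falsified — backtrack.
So a2 = False.
  then (a2 || a9) forces a9 = True.
  then (a2 || !a6 || !a9) forces a6 = False.
  then (a8 || !a9) forces a8 = True.
  then (!a1 || a6 || a7) forces a7 = True.
All clauses satisfied.

a0 = True, a1 = True, a2 = False, a3 = True, a4 = False, a5 = True, a6 = False, a7 = True, a8 = True, a9 = True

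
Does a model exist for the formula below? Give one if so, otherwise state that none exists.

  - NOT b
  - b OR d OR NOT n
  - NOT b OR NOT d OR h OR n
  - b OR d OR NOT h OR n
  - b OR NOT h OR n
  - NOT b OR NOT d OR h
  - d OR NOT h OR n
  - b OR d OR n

h: False, b: False, n: True, d: True

Unit clause (NOT b) forces b = False.
Set h = False.
Set n = True.
  then (b OR d OR NOT n) forces d = True.
Check each clause:
  (NOT b): NOT b holds.
  (b OR d OR NOT n): d holds.
  (NOT b OR NOT d OR h OR n): NOT b holds.
  (b OR d OR NOT h OR n): d holds.
  (b OR NOT h OR n): NOT h holds.
  (NOT b OR NOT d OR h): NOT b holds.
  (d OR NOT h OR n): d holds.
  (b OR d OR n): d holds.
All clauses satisfied.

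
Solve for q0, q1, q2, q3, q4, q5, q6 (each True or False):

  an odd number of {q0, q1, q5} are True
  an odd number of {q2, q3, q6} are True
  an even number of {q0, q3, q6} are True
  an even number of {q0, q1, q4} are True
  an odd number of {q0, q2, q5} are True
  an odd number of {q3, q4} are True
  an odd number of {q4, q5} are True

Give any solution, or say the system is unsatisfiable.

q0=F; q1=T; q2=T; q3=F; q4=T; q5=F; q6=F

{q0, q1, q5}: 1 true → odd ✓
{q2, q3, q6}: 1 true → odd ✓
{q0, q3, q6}: 0 true → even ✓
{q0, q1, q4}: 2 true → even ✓
{q0, q2, q5}: 1 true → odd ✓
{q3, q4}: 1 true → odd ✓
{q4, q5}: 1 true → odd ✓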